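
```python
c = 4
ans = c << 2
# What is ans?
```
Trace:
  c=4
  c=4, ans=16

Final answer: 16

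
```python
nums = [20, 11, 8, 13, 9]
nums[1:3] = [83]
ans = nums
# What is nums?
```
Trace:
  nums=[20, 11, 8, 13, 9]
  nums=[20, 83, 13, 9]
  nums=[20, 83, 13, 9], ans=[20, 83, 13, 9]

Final answer: [20, 83, 13, 9]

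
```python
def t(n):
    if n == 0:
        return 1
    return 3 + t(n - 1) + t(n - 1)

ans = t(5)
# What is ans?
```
Call trace (a repeated sub-call is expanded the first time; later identical calls just restate its return value):
t(n=5)
  t(n=4)
    t(n=3)
      t(n=2)
        t(n=1)
          t(n=0)
          -> return 1
          t(n=0)
          -> return 1
        -> return 5
        t(n=1) -> return 5  (same call as traced above)
      -> return 13
      t(n=2) -> return 13  (same call as traced above)
    -> return 29
    t(n=3) -> return 29  (same call as traced above)
  -> return 61
  t(n=4) -> return 61  (same call as traced above)
-> return 125

Final answer: 125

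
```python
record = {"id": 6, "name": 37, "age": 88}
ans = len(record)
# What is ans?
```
Trace:
  record={'id': 6, 'name': 37, 'age': 88}
  record={'id': 6, 'name': 37, 'age': 88}, ans=3

Final answer: 3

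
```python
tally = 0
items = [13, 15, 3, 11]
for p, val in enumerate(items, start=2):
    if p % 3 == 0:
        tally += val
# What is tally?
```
Trace:
  tally=0
  tally=0, p=2, val=13
  tally=15, p=3, val=15
  tally=15, p=4, val=3
  tally=15, p=5, val=11

Final answer: 15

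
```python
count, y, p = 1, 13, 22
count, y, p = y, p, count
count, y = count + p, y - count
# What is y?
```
Trace:
  count=1, y=13, p=22
  count=13, y=22, p=1
  count=14, y=9, p=1

Final answer: 9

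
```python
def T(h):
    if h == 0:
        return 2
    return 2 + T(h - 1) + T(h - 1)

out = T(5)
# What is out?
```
Call trace (a repeated sub-call is expanded the first time; later identical calls just restate its return value):
T(h=5)
  T(h=4)
    T(h=3)
      T(h=2)
        T(h=1)
          T(h=0)
          -> return 2
          T(h=0)
          -> return 2
        -> return 6
        T(h=1) -> return 6  (same call as traced above)
      -> return 14
      T(h=2) -> return 14  (same call as traced above)
    -> return 30
    T(h=3) -> return 30  (same call as traced above)
  -> return 62
  T(h=4) -> return 62  (same call as traced above)
-> return 126

Final answer: 126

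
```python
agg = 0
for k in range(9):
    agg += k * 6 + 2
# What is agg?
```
Trace:
  agg=0
  agg=2, k=0
  agg=10, k=1
  agg=24, k=2
  agg=44, k=3
  agg=70, k=4
  agg=102, k=5
  agg=140, k=6
  agg=184, k=7
  agg=234, k=8

Final answer: 234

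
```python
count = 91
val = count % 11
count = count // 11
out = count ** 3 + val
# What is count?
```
Trace:
  count=91
  count=91, val=3
  count=8, val=3
  count=8, val=3, out=515

Final answer: 8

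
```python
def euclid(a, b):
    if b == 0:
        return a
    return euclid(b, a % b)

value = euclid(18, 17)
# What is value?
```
Call trace:
euclid(a=18, b=17)
  euclid(a=17, b=1)
    euclid(a=1, b=0)
    -> return 1
  -> return 1
-> return 1

Final answer: 1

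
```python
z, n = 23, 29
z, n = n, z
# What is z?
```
Trace:
  z=23, n=29
  z=29, n=23

Final answer: 29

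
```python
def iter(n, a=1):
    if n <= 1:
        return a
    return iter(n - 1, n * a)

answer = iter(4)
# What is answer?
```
Call trace:
iter(n=4, a=1)
  iter(n=3, a=4)
    iter(n=2, a=12)
      iter(n=1, a=24)
      -> return 24
    -> return 24
  -> return 24
-> return 24

Final answer: 24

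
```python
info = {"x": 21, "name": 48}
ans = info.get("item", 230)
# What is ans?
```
Trace:
  info={'x': 21, 'name': 48}
  info={'x': 21, 'name': 48}, ans=230

Final answer: 230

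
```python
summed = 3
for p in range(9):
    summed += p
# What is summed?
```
Trace:
  summed=3
  summed=3, p=0
  summed=4, p=1
  summed=6, p=2
  summed=9, p=3
  summed=13, p=4
  summed=18, p=5
  summed=24, p=6
  summed=31, p=7
  summed=39, p=8

Final answer: 39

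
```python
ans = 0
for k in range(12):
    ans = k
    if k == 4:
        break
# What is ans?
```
Trace:
  ans=0
  ans=0, k=0
  ans=1, k=1
  ans=2, k=2
  ans=3, k=3
  ans=4, k=4

Final answer: 4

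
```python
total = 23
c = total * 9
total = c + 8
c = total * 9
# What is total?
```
Trace:
  total=23
  total=23, c=207
  total=215, c=207
  total=215, c=1935

Final answer: 215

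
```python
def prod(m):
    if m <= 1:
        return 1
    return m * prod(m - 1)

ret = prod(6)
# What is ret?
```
Call trace:
prod(m=6)
  prod(m=5)
    prod(m=4)
      prod(m=3)
        prod(m=2)
          prod(m=1)
          -> return 1
        -> return 2
      -> return 6
    -> return 24
  -> return 120
-> return 720

Final answer: 720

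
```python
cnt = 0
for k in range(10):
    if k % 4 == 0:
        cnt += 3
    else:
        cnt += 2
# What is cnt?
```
Trace:
  cnt=0
  cnt=3, k=0
  cnt=5, k=1
  cnt=7, k=2
  cnt=9, k=3
  cnt=12, k=4
  cnt=14, k=5
  cnt=16, k=6
  cnt=18, k=7
  cnt=21, k=8
  cnt=23, k=9

Final answer: 23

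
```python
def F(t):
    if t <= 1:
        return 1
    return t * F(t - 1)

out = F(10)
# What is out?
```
Call trace:
F(t=10)
  F(t=9)
    F(t=8)
      F(t=7)
        F(t=6)
          F(t=5)
            F(t=4)
              F(t=3)
                F(t=2)
                  F(t=1)
                  -> return 1
                -> return 2
              -> return 6
            -> return 24
          -> return 120
        -> return 720
      -> return 5040
    -> return 40320
  -> return 362880
-> return 3628800

Final answer: 3628800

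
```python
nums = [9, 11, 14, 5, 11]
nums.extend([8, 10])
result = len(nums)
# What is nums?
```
Trace:
  nums=[9, 11, 14, 5, 11]
  nums=[9, 11, 14, 5, 11, 8, 10]
  nums=[9, 11, 14, 5, 11, 8, 10], result=7

Final answer: [9, 11, 14, 5, 11, 8, 10]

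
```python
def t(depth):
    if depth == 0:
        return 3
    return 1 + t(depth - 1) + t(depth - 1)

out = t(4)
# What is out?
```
Call trace (a repeated sub-call is expanded the first time; later identical calls just restate its return value):
t(depth=4)
  t(depth=3)
    t(depth=2)
      t(depth=1)
        t(depth=0)
        -> return 3
        t(depth=0)
        -> return 3
      -> return 7
      t(depth=1) -> return 7  (same call as traced above)
    -> return 15
    t(depth=2) -> return 15  (same call as traced above)
  -> return 31
  t(depth=3) -> return 31  (same call as traced above)
-> return 63

Final answer: 63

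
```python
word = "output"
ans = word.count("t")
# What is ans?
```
Trace:
  word='output'
  word='output', ans=2

Final answer: 2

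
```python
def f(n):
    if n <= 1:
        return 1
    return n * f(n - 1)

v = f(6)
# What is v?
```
Call trace:
f(n=6)
  f(n=5)
    f(n=4)
      f(n=3)
        f(n=2)
          f(n=1)
          -> return 1
        -> return 2
      -> return 6
    -> return 24
  -> return 120
-> return 720

Final answer: 720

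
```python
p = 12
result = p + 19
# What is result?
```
Trace:
  p=12
  p=12, result=31

Final answer: 31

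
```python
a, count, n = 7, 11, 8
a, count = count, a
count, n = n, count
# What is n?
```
Trace:
  a=7, count=11, n=8
  a=11, count=7, n=8
  a=11, count=8, n=7

Final answer: 7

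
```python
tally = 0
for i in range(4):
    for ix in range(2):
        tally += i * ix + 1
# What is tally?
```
Trace:
  tally=0
  tally=1, i=0, ix=0
  tally=2, i=0, ix=1
  tally=3, i=1, ix=0
  tally=5, i=1, ix=1
  tally=6, i=2, ix=0
  tally=9, i=2, ix=1
  tally=10, i=3, ix=0
  tally=14, i=3, ix=1

Final answer: 14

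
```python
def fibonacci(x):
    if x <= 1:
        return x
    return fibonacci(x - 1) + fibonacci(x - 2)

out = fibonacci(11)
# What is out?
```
Call trace (a repeated sub-call is expanded the first time; later identical calls just restate its return value):
fibonacci(x=11)
  fibonacci(x=10)
    fibonacci(x=9)
      fibonacci(x=8)
        fibonacci(x=7)
          fibonacci(x=6)
            fibonacci(x=5)
              fibonacci(x=4)
                fibonacci(x=3)
                  fibonacci(x=2)
                    fibonacci(x=1)
                    -> return 1
                    fibonacci(x=0)
                    -> return 0
                  -> return 1
                  fibonacci(x=1)
                  -> return 1
                -> return 2
                fibonacci(x=2) -> return 1  (same call as traced above)
              -> return 3
              fibonacci(x=3) -> return 2  (same call as traced above)
            -> return 5
            fibonacci(x=4) -> return 3  (same call as traced above)
          -> return 8
          fibonacci(x=5) -> return 5  (same call as traced above)
        -> return 13
        fibonacci(x=6) -> return 8  (same call as traced above)
      -> return 21
      fibonacci(x=7) -> return 13  (same call as traced above)
    -> return 34
    fibonacci(x=8) -> return 21  (same call as traced above)
  -> return 55
  fibonacci(x=9) -> return 34  (same call as traced above)
-> return 89

Final answer: 89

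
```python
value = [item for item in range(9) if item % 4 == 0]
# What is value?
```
Trace:
  item=0
  item=1
  item=2
  item=3
  item=4
  item=5
  item=6
  item=7
  item=8
  value=[0, 4, 8]

Final answer: [0, 4, 8]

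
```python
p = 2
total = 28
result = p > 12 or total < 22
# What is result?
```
Trace:
  p=2
  p=2, total=28
  p=2, total=28, result=False

Final answer: False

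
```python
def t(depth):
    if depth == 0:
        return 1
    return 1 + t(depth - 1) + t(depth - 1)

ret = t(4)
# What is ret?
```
Call trace (a repeated sub-call is expanded the first time; later identical calls just restate its return value):
t(depth=4)
  t(depth=3)
    t(depth=2)
      t(depth=1)
        t(depth=0)
        -> return 1
        t(depth=0)
        -> return 1
      -> return 3
      t(depth=1) -> return 3  (same call as traced above)
    -> return 7
    t(depth=2) -> return 7  (same call as traced above)
  -> return 15
  t(depth=3) -> return 15  (same call as traced above)
-> return 31

Final answer: 31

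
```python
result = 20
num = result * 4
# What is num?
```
Trace:
  result=20
  result=20, num=80

Final answer: 80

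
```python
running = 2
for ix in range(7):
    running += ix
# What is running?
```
Trace:
  running=2
  running=2, ix=0
  running=3, ix=1
  running=5, ix=2
  running=8, ix=3
  running=12, ix=4
  running=17, ix=5
  running=23, ix=6

Final answer: 23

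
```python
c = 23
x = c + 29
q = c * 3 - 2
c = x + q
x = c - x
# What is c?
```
Trace:
  c=23
  c=23, x=52
  c=23, x=52, q=67
  c=119, x=52, q=67
  c=119, x=67, q=67

Final answer: 119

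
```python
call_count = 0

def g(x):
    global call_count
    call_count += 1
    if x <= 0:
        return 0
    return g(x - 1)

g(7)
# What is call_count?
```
Call trace:
g(x=7)
  g(x=6)
    g(x=5)
      g(x=4)
        g(x=3)
          g(x=2)
            g(x=1)
              g(x=0)
              -> return 0
            -> return 0
          -> return 0
        -> return 0
      -> return 0
    -> return 0
  -> return 0
-> return 0

call_count is incremented once per call. g is entered once for each x = 7, 6, 5, 4, 3, 2, 1, 0 (the x <= 0 call returns without recursing), i.e. 7 + 1 calls.
call_count = 8

Final answer: 8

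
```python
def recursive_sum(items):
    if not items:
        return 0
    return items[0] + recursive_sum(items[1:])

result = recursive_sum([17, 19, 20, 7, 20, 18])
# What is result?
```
Call trace:
recursive_sum(items=[17, 19, 20, 7, 20, 18])
  recursive_sum(items=[19, 20, 7, 20, 18])
    recursive_sum(items=[20, 7, 20, 18])
      recursive_sum(items=[7, 20, 18])
        recursive_sum(items=[20, 18])
          recursive_sum(items=[18])
            recursive_sum(items=[])
            -> return 0
          -> return 18
        -> return 38
      -> return 45
    -> return 65
  -> return 84
-> return 101

Final answer: 101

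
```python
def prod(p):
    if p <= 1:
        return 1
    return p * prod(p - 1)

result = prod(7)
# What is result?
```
Call trace:
prod(p=7)
  prod(p=6)
    prod(p=5)
      prod(p=4)
        prod(p=3)
          prod(p=2)
            prod(p=1)
            -> return 1
          -> return 2
        -> return 6
      -> return 24
    -> return 120
  -> return 720
-> return 5040

Final answer: 5040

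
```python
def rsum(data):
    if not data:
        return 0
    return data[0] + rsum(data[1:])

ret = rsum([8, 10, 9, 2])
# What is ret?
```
Call trace:
rsum(data=[8, 10, 9, 2])
  rsum(data=[10, 9, 2])
    rsum(data=[9, 2])
      rsum(data=[2])
        rsum(data=[])
        -> return 0
      -> return 2
    -> return 11
  -> return 21
-> return 29

Final answer: 29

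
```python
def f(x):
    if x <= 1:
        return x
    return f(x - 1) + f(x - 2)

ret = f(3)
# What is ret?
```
Call trace:
f(x=3)
  f(x=2)
    f(x=1)
    -> return 1
    f(x=0)
    -> return 0
  -> return 1
  f(x=1)
  -> return 1
-> return 2

Final answer: 2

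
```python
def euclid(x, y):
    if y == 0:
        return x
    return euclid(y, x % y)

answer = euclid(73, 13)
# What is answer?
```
Call trace:
euclid(x=73, y=13)
  euclid(x=13, y=8)
    euclid(x=8, y=5)
      euclid(x=5, y=3)
        euclid(x=3, y=2)
          euclid(x=2, y=1)
            euclid(x=1, y=0)
            -> return 1
          -> return 1
        -> return 1
      -> return 1
    -> return 1
  -> return 1
-> return 1

Final answer: 1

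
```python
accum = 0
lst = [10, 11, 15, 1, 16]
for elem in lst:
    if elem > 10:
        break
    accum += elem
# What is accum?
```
Trace:
  accum=0
  accum=10, elem=10
  accum=10, elem=11

Final answer: 10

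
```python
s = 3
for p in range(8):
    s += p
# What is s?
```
Trace:
  s=3
  s=3, p=0
  s=4, p=1
  s=6, p=2
  s=9, p=3
  s=13, p=4
  s=18, p=5
  s=24, p=6
  s=31, p=7

Final answer: 31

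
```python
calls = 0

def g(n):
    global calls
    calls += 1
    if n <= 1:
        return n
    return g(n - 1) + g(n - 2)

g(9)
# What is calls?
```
Call trace (a repeated sub-call is expanded the first time; later identical calls just restate its return value):
g(n=9)
  g(n=8)
    g(n=7)
      g(n=6)
        g(n=5)
          g(n=4)
            g(n=3)
              g(n=2)
                g(n=1)
                -> return 1
                g(n=0)
                -> return 0
              -> return 1
              g(n=1)
              -> return 1
            -> return 2
            g(n=2) -> return 1  (same call as traced above)
          -> return 3
          g(n=3) -> return 2  (same call as traced above)
        -> return 5
        g(n=4) -> return 3  (same call as traced above)
      -> return 8
      g(n=5) -> return 5  (same call as traced above)
    -> return 13
    g(n=6) -> return 8  (same call as traced above)
  -> return 21
  g(n=7) -> return 13  (same call as traced above)
-> return 34

calls is incremented once per call, so count the calls in each subtree. Let C(n) = number of calls made by g(n).
C(0) = C(1) = 1 (base case, no recursion); C(n) = 1 + C(n - 1) + C(n - 2) otherwise.
C(2) = 1 + C(1) + C(0) = 1 + 1 + 1 = 3
C(3) = 1 + C(2) + C(1) = 1 + 3 + 1 = 5
C(4) = 1 + C(3) + C(2) = 1 + 5 + 3 = 9
C(5) = 1 + C(4) + C(3) = 1 + 9 + 5 = 15
C(6) = 1 + C(5) + C(4) = 1 + 15 + 9 = 25
C(7) = 1 + C(6) + C(5) = 1 + 25 + 15 = 41
C(8) = 1 + C(7) + C(6) = 1 + 41 + 25 = 67
C(9) = 1 + C(8) + C(7) = 1 + 67 + 41 = 109
calls = C(9) = 109

Final answer: 109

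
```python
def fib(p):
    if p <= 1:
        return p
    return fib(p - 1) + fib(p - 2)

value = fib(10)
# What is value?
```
Call trace (a repeated sub-call is expanded the first time; later identical calls just restate its return value):
fib(p=10)
  fib(p=9)
    fib(p=8)
      fib(p=7)
        fib(p=6)
          fib(p=5)
            fib(p=4)
              fib(p=3)
                fib(p=2)
                  fib(p=1)
                  -> return 1
                  fib(p=0)
                  -> return 0
                -> return 1
                fib(p=1)
                -> return 1
              -> return 2
              fib(p=2) -> return 1  (same call as traced above)
            -> return 3
            fib(p=3) -> return 2  (same call as traced above)
          -> return 5
          fib(p=4) -> return 3  (same call as traced above)
        -> return 8
        fib(p=5) -> return 5  (same call as traced above)
      -> return 13
      fib(p=6) -> return 8  (same call as traced above)
    -> return 21
    fib(p=7) -> return 13  (same call as traced above)
  -> return 34
  fib(p=8) -> return 21  (same call as traced above)
-> return 55

Final answer: 55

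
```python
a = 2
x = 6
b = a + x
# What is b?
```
Trace:
  a=2
  a=2, x=6
  a=2, x=6, b=8

Final answer: 8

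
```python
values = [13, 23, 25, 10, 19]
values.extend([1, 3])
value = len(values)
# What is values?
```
Trace:
  values=[13, 23, 25, 10, 19]
  values=[13, 23, 25, 10, 19, 1, 3]
  values=[13, 23, 25, 10, 19, 1, 3], value=7

Final answer: [13, 23, 25, 10, 19, 1, 3]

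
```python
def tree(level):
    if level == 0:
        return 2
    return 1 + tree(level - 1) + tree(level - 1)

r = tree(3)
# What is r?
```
Call trace (a repeated sub-call is expanded the first time; later identical calls just restate its return value):
tree(level=3)
  tree(level=2)
    tree(level=1)
      tree(level=0)
      -> return 2
      tree(level=0)
      -> return 2
    -> return 5
    tree(level=1) -> return 5  (same call as traced above)
  -> return 11
  tree(level=2) -> return 11  (same call as traced above)
-> return 23

Final answer: 23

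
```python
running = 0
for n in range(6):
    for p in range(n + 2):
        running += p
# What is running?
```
Trace:
  running=0
  running=0, n=0, p=0
  running=1, n=0, p=1
  running=1, n=1, p=0
  running=2, n=1, p=1
  running=4, n=1, p=2
  running=4, n=2, p=0
  running=5, n=2, p=1
  running=7, n=2, p=2
  running=10, n=2, p=3
  running=10, n=3, p=0
  running=11, n=3, p=1
  running=13, n=3, p=2
  running=16, n=3, p=3
  running=20, n=3, p=4
  running=20, n=4, p=0
  running=21, n=4, p=1
  running=23, n=4, p=2
  running=26, n=4, p=3
  running=30, n=4, p=4
  running=35, n=4, p=5
  running=35, n=5, p=0
  running=36, n=5, p=1
  running=38, n=5, p=2
  running=41, n=5, p=3
  running=45, n=5, p=4
  running=50, n=5, p=5
  running=56, n=5, p=6

Final answer: 56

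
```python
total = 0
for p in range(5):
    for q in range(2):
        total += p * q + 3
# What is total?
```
Trace:
  total=0
  total=3, p=0, q=0
  total=6, p=0, q=1
  total=9, p=1, q=0
  total=13, p=1, q=1
  total=16, p=2, q=0
  total=21, p=2, q=1
  total=24, p=3, q=0
  total=30, p=3, q=1
  total=33, p=4, q=0
  total=40, p=4, q=1

Final answer: 40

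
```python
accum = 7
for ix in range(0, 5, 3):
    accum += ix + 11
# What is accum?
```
Trace:
  accum=7
  accum=18, ix=0
  accum=32, ix=3

Final answer: 32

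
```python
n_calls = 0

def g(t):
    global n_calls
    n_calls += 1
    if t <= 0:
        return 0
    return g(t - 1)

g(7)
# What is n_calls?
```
Call trace:
g(t=7)
  g(t=6)
    g(t=5)
      g(t=4)
        g(t=3)
          g(t=2)
            g(t=1)
              g(t=0)
              -> return 0
            -> return 0
          -> return 0
        -> return 0
      -> return 0
    -> return 0
  -> return 0
-> return 0

n_calls is incremented once per call. g is entered once for each t = 7, 6, 5, 4, 3, 2, 1, 0 (the t <= 0 call returns without recursing), i.e. 7 + 1 calls.
n_calls = 8

Final answer: 8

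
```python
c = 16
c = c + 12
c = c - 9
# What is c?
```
Trace:
  c=16
  c=28
  c=19

Final answer: 19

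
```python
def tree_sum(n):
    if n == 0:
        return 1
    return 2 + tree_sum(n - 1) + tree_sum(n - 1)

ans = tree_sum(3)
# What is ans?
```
Call trace (a repeated sub-call is expanded the first time; later identical calls just restate its return value):
tree_sum(n=3)
  tree_sum(n=2)
    tree_sum(n=1)
      tree_sum(n=0)
      -> return 1
      tree_sum(n=0)
      -> return 1
    -> return 4
    tree_sum(n=1) -> return 4  (same call as traced above)
  -> return 10
  tree_sum(n=2) -> return 10  (same call as traced above)
-> return 22

Final answer: 22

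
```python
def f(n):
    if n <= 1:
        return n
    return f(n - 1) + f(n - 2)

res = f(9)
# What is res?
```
Call trace (a repeated sub-call is expanded the first time; later identical calls just restate its return value):
f(n=9)
  f(n=8)
    f(n=7)
      f(n=6)
        f(n=5)
          f(n=4)
            f(n=3)
              f(n=2)
                f(n=1)
                -> return 1
                f(n=0)
                -> return 0
              -> return 1
              f(n=1)
              -> return 1
            -> return 2
            f(n=2) -> return 1  (same call as traced above)
          -> return 3
          f(n=3) -> return 2  (same call as traced above)
        -> return 5
        f(n=4) -> return 3  (same call as traced above)
      -> return 8
      f(n=5) -> return 5  (same call as traced above)
    -> return 13
    f(n=6) -> return 8  (same call as traced above)
  -> return 21
  f(n=7) -> return 13  (same call as traced above)
-> return 34

Final answer: 34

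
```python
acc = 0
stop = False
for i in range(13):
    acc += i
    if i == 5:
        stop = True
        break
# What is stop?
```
Trace:
  acc=0
  acc=0, stop=False
  acc=0, stop=False, i=0
  acc=1, stop=False, i=1
  acc=3, stop=False, i=2
  acc=6, stop=False, i=3
  acc=10, stop=False, i=4
  acc=15, stop=True, i=5

Final answer: True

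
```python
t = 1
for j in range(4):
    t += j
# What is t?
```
Trace:
  t=1
  t=1, j=0
  t=2, j=1
  t=4, j=2
  t=7, j=3

Final answer: 7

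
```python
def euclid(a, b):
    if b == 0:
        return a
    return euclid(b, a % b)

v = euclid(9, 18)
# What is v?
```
Call trace:
euclid(a=9, b=18)
  euclid(a=18, b=9)
    euclid(a=9, b=0)
    -> return 9
  -> return 9
-> return 9

Final answer: 9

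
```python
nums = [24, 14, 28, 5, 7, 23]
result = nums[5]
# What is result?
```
Trace:
  nums=[24, 14, 28, 5, 7, 23]
  nums=[24, 14, 28, 5, 7, 23], result=23

Final answer: 23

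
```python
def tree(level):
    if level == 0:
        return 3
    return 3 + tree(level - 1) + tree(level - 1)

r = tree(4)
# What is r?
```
Call trace (a repeated sub-call is expanded the first time; later identical calls just restate its return value):
tree(level=4)
  tree(level=3)
    tree(level=2)
      tree(level=1)
        tree(level=0)
        -> return 3
        tree(level=0)
        -> return 3
      -> return 9
      tree(level=1) -> return 9  (same call as traced above)
    -> return 21
    tree(level=2) -> return 21  (same call as traced above)
  -> return 45
  tree(level=3) -> return 45  (same call as traced above)
-> return 93

Final answer: 93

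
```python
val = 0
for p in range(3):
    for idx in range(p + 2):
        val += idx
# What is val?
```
Trace:
  val=0
  val=0, p=0, idx=0
  val=1, p=0, idx=1
  val=1, p=1, idx=0
  val=2, p=1, idx=1
  val=4, p=1, idx=2
  val=4, p=2, idx=0
  val=5, p=2, idx=1
  val=7, p=2, idx=2
  val=10, p=2, idx=3

Final answer: 10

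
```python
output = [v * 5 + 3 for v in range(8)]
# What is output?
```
Trace:
  v=0
  v=1
  v=2
  v=3
  v=4
  v=5
  v=6
  v=7
  output=[3, 8, 13, 18, 23, 28, 33, 38]

Final answer: [3, 8, 13, 18, 23, 28, 33, 38]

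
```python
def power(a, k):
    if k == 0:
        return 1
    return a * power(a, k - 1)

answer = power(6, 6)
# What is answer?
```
Call trace:
power(a=6, k=6)
  power(a=6, k=5)
    power(a=6, k=4)
      power(a=6, k=3)
        power(a=6, k=2)
          power(a=6, k=1)
            power(a=6, k=0)
            -> return 1
          -> return 6
        -> return 36
      -> return 216
    -> return 1296
  -> return 7776
-> return 46656

Final answer: 46656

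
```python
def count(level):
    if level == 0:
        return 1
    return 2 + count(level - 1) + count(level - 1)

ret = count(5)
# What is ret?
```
Call trace (a repeated sub-call is expanded the first time; later identical calls just restate its return value):
count(level=5)
  count(level=4)
    count(level=3)
      count(level=2)
        count(level=1)
          count(level=0)
          -> return 1
          count(level=0)
          -> return 1
        -> return 4
        count(level=1) -> return 4  (same call as traced above)
      -> return 10
      count(level=2) -> return 10  (same call as traced above)
    -> return 22
    count(level=3) -> return 22  (same call as traced above)
  -> return 46
  count(level=4) -> return 46  (same call as traced above)
-> return 94

Final answer: 94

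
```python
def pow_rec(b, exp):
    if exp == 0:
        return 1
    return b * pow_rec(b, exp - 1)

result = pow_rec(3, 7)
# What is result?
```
Call trace:
pow_rec(b=3, exp=7)
  pow_rec(b=3, exp=6)
    pow_rec(b=3, exp=5)
      pow_rec(b=3, exp=4)
        pow_rec(b=3, exp=3)
          pow_rec(b=3, exp=2)
            pow_rec(b=3, exp=1)
              pow_rec(b=3, exp=0)
              -> return 1
            -> return 3
          -> return 9
        -> return 27
      -> return 81
    -> return 243
  -> return 729
-> return 2187

Final answer: 2187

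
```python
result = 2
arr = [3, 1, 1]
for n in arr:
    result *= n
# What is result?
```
Trace:
  result=2
  result=6, n=3
  result=6, n=1
  result=6, n=1

Final answer: 6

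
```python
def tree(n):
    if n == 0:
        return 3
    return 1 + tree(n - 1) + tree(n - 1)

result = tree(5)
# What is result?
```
Call trace (a repeated sub-call is expanded the first time; later identical calls just restate its return value):
tree(n=5)
  tree(n=4)
    tree(n=3)
      tree(n=2)
        tree(n=1)
          tree(n=0)
          -> return 3
          tree(n=0)
          -> return 3
        -> return 7
        tree(n=1) -> return 7  (same call as traced above)
      -> return 15
      tree(n=2) -> return 15  (same call as traced above)
    -> return 31
    tree(n=3) -> return 31  (same call as traced above)
  -> return 63
  tree(n=4) -> return 63  (same call as traced above)
-> return 127

Final answer: 127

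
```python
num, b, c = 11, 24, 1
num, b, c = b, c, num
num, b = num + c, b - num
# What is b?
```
Trace:
  num=11, b=24, c=1
  num=24, b=1, c=11
  num=35, b=-23, c=11

Final answer: -23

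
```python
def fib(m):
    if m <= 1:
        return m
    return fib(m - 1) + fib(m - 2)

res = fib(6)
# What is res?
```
Call trace (a repeated sub-call is expanded the first time; later identical calls just restate its return value):
fib(m=6)
  fib(m=5)
    fib(m=4)
      fib(m=3)
        fib(m=2)
          fib(m=1)
          -> return 1
          fib(m=0)
          -> return 0
        -> return 1
        fib(m=1)
        -> return 1
      -> return 2
      fib(m=2) -> return 1  (same call as traced above)
    -> return 3
    fib(m=3) -> return 2  (same call as traced above)
  -> return 5
  fib(m=4) -> return 3  (same call as traced above)
-> return 8

Final answer: 8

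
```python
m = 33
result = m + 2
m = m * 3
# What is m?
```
Trace:
  m=33
  m=33, result=35
  m=99, result=35

Final answer: 99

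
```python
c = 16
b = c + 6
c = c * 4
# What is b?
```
Trace:
  c=16
  c=16, b=22
  c=64, b=22

Final answer: 22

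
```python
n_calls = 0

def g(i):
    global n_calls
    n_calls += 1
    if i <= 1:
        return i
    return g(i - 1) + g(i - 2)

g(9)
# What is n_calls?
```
Call trace (a repeated sub-call is expanded the first time; later identical calls just restate its return value):
g(i=9)
  g(i=8)
    g(i=7)
      g(i=6)
        g(i=5)
          g(i=4)
            g(i=3)
              g(i=2)
                g(i=1)
                -> return 1
                g(i=0)
                -> return 0
              -> return 1
              g(i=1)
              -> return 1
            -> return 2
            g(i=2) -> return 1  (same call as traced above)
          -> return 3
          g(i=3) -> return 2  (same call as traced above)
        -> return 5
        g(i=4) -> return 3  (same call as traced above)
      -> return 8
      g(i=5) -> return 5  (same call as traced above)
    -> return 13
    g(i=6) -> return 8  (same call as traced above)
  -> return 21
  g(i=7) -> return 13  (same call as traced above)
-> return 34

n_calls is incremented once per call, so count the calls in each subtree. Let C(i) = number of calls made by g(i).
C(0) = C(1) = 1 (base case, no recursion); C(i) = 1 + C(i - 1) + C(i - 2) otherwise.
C(2) = 1 + C(1) + C(0) = 1 + 1 + 1 = 3
C(3) = 1 + C(2) + C(1) = 1 + 3 + 1 = 5
C(4) = 1 + C(3) + C(2) = 1 + 5 + 3 = 9
C(5) = 1 + C(4) + C(3) = 1 + 9 + 5 = 15
C(6) = 1 + C(5) + C(4) = 1 + 15 + 9 = 25
C(7) = 1 + C(6) + C(5) = 1 + 25 + 15 = 41
C(8) = 1 + C(7) + C(6) = 1 + 41 + 25 = 67
C(9) = 1 + C(8) + C(7) = 1 + 67 + 41 = 109
n_calls = C(9) = 109

Final answer: 109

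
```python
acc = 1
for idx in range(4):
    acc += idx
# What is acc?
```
Trace:
  acc=1
  acc=1, idx=0
  acc=2, idx=1
  acc=4, idx=2
  acc=7, idx=3

Final answer: 7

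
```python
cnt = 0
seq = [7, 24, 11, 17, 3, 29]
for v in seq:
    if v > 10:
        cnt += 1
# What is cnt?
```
Trace:
  cnt=0
  cnt=0, v=7
  cnt=1, v=24
  cnt=2, v=11
  cnt=3, v=17
  cnt=3, v=3
  cnt=4, v=29

Final answer: 4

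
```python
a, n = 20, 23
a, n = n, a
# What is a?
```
Trace:
  a=20, n=23
  a=23, n=20

Final answer: 23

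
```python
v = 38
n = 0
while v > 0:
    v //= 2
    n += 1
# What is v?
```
Trace:
  v=38
  v=38, n=0
  v=19, n=1
  v=9, n=2
  v=4, n=3
  v=2, n=4
  v=1, n=5
  v=0, n=6

Final answer: 0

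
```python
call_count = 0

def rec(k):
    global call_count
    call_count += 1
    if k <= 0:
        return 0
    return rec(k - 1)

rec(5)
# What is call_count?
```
Call trace:
rec(k=5)
  rec(k=4)
    rec(k=3)
      rec(k=2)
        rec(k=1)
          rec(k=0)
          -> return 0
        -> return 0
      -> return 0
    -> return 0
  -> return 0
-> return 0

call_count is incremented once per call. rec is entered once for each k = 5, 4, 3, 2, 1, 0 (the k <= 0 call returns without recursing), i.e. 5 + 1 calls.
call_count = 6

Final answer: 6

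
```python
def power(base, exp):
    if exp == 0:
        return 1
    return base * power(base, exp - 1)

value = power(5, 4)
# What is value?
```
Call trace:
power(base=5, exp=4)
  power(base=5, exp=3)
    power(base=5, exp=2)
      power(base=5, exp=1)
        power(base=5, exp=0)
        -> return 1
      -> return 5
    -> return 25
  -> return 125
-> return 625

Final answer: 625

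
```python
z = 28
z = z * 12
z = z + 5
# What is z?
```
Trace:
  z=28
  z=336
  z=341

Final answer: 341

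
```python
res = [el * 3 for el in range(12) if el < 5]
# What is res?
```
Trace:
  el=0
  el=1
  el=2
  el=3
  el=4
  el=5
  el=6
  el=7
  el=8
  el=9
  el=10
  el=11
  res=[0, 3, 6, 9, 12]

Final answer: [0, 3, 6, 9, 12]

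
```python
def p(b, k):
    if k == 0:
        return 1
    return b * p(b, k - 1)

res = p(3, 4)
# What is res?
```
Call trace:
p(b=3, k=4)
  p(b=3, k=3)
    p(b=3, k=2)
      p(b=3, k=1)
        p(b=3, k=0)
        -> return 1
      -> return 3
    -> return 9
  -> return 27
-> return 81

Final answer: 81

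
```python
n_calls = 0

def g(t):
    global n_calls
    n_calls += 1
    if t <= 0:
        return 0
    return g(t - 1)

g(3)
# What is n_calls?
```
Call trace:
g(t=3)
  g(t=2)
    g(t=1)
      g(t=0)
      -> return 0
    -> return 0
  -> return 0
-> return 0

n_calls is incremented once per call. g is entered once for each t = 3, 2, 1, 0 (the t <= 0 call returns without recursing), i.e. 3 + 1 calls.
n_calls = 4

Final answer: 4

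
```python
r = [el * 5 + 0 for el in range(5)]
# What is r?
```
Trace:
  el=0
  el=1
  el=2
  el=3
  el=4
  r=[0, 5, 10, 15, 20]

Final answer: [0, 5, 10, 15, 20]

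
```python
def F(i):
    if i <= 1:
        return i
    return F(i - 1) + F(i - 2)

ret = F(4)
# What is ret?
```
Call trace (a repeated sub-call is expanded the first time; later identical calls just restate its return value):
F(i=4)
  F(i=3)
    F(i=2)
      F(i=1)
      -> return 1
      F(i=0)
      -> return 0
    -> return 1
    F(i=1)
    -> return 1
  -> return 2
  F(i=2) -> return 1  (same call as traced above)
-> return 3

Final answer: 3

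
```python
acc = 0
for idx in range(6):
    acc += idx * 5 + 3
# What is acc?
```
Trace:
  acc=0
  acc=3, idx=0
  acc=11, idx=1
  acc=24, idx=2
  acc=42, idx=3
  acc=65, idx=4
  acc=93, idx=5

Final answer: 93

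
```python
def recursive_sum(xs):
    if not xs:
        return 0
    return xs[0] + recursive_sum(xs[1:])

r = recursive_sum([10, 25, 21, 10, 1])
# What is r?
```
Call trace:
recursive_sum(xs=[10, 25, 21, 10, 1])
  recursive_sum(xs=[25, 21, 10, 1])
    recursive_sum(xs=[21, 10, 1])
      recursive_sum(xs=[10, 1])
        recursive_sum(xs=[1])
          recursive_sum(xs=[])
          -> return 0
        -> return 1
      -> return 11
    -> return 32
  -> return 57
-> return 67

Final answer: 67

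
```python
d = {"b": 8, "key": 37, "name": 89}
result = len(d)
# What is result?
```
Trace:
  d={'b': 8, 'key': 37, 'name': 89}
  d={'b': 8, 'key': 37, 'name': 89}, result=3

Final answer: 3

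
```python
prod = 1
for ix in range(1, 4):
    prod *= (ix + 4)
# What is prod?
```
Trace:
  prod=1
  prod=5, ix=1
  prod=30, ix=2
  prod=210, ix=3

Final answer: 210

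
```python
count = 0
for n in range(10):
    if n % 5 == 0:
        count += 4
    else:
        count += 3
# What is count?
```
Trace:
  count=0
  count=4, n=0
  count=7, n=1
  count=10, n=2
  count=13, n=3
  count=16, n=4
  count=20, n=5
  count=23, n=6
  count=26, n=7
  count=29, n=8
  count=32, n=9

Final answer: 32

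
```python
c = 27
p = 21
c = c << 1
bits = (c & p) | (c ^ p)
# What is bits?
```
Trace:
  c=27
  c=27, p=21
  c=54, p=21
  c=54, p=21, bits=55

Final answer: 55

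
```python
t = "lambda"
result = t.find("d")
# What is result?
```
Trace:
  t='lambda'
  t='lambda', result=4

Final answer: 4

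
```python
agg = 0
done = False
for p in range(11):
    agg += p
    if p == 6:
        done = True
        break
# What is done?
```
Trace:
  agg=0
  agg=0, done=False
  agg=0, done=False, p=0
  agg=1, done=False, p=1
  agg=3, done=False, p=2
  agg=6, done=False, p=3
  agg=10, done=False, p=4
  agg=15, done=False, p=5
  agg=21, done=True, p=6

Final answer: True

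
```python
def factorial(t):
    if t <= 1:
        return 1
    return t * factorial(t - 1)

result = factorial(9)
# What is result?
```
Call trace:
factorial(t=9)
  factorial(t=8)
    factorial(t=7)
      factorial(t=6)
        factorial(t=5)
          factorial(t=4)
            factorial(t=3)
              factorial(t=2)
                factorial(t=1)
                -> return 1
              -> return 2
            -> return 6
          -> return 24
        -> return 120
      -> return 720
    -> return 5040
  -> return 40320
-> return 362880

Final answer: 362880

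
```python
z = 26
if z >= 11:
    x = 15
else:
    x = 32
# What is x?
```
Trace:
  z=26
  z=26, x=15

Final answer: 15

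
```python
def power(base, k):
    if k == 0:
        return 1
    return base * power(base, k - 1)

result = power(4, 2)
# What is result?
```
Call trace:
power(base=4, k=2)
  power(base=4, k=1)
    power(base=4, k=0)
    -> return 1
  -> return 4
-> return 16

Final answer: 16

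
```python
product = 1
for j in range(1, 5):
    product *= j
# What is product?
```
Trace:
  product=1
  product=1, j=1
  product=2, j=2
  product=6, j=3
  product=24, j=4

Final answer: 24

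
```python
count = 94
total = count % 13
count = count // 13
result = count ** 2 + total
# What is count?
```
Trace:
  count=94
  count=94, total=3
  count=7, total=3
  count=7, total=3, result=52

Final answer: 7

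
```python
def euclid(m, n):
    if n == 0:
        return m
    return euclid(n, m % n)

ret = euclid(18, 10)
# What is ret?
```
Call trace:
euclid(m=18, n=10)
  euclid(m=10, n=8)
    euclid(m=8, n=2)
      euclid(m=2, n=0)
      -> return 2
    -> return 2
  -> return 2
-> return 2

Final answer: 2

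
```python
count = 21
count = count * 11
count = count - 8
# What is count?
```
Trace:
  count=21
  count=231
  count=223

Final answer: 223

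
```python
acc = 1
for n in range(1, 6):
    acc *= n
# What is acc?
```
Trace:
  acc=1
  acc=1, n=1
  acc=2, n=2
  acc=6, n=3
  acc=24, n=4
  acc=120, n=5

Final answer: 120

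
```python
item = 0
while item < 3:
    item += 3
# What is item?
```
Trace:
  item=0
  item=3

Final answer: 3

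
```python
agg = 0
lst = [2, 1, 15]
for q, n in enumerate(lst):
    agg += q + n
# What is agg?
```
Trace:
  agg=0
  agg=2, q=0, n=2
  agg=4, q=1, n=1
  agg=21, q=2, n=15

Final answer: 21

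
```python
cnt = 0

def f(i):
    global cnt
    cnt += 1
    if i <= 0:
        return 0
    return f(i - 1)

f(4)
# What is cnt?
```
Call trace:
f(i=4)
  f(i=3)
    f(i=2)
      f(i=1)
        f(i=0)
        -> return 0
      -> return 0
    -> return 0
  -> return 0
-> return 0

cnt is incremented once per call. f is entered once for each i = 4, 3, 2, 1, 0 (the i <= 0 call returns without recursing), i.e. 4 + 1 calls.
cnt = 5

Final answer: 5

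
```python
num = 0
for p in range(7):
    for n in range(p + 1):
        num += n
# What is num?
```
Trace:
  num=0
  num=0, p=0, n=0
  num=0, p=1, n=0
  num=1, p=1, n=1
  num=1, p=2, n=0
  num=2, p=2, n=1
  num=4, p=2, n=2
  num=4, p=3, n=0
  num=5, p=3, n=1
  num=7, p=3, n=2
  num=10, p=3, n=3
  num=10, p=4, n=0
  num=11, p=4, n=1
  num=13, p=4, n=2
  num=16, p=4, n=3
  num=20, p=4, n=4
  num=20, p=5, n=0
  num=21, p=5, n=1
  num=23, p=5, n=2
  num=26, p=5, n=3
  num=30, p=5, n=4
  num=35, p=5, n=5
  num=35, p=6, n=0
  num=36, p=6, n=1
  num=38, p=6, n=2
  num=41, p=6, n=3
  num=45, p=6, n=4
  num=50, p=6, n=5
  num=56, p=6, n=6

Final answer: 56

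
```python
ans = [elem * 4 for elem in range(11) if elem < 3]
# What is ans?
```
Trace:
  elem=0
  elem=1
  elem=2
  elem=3
  elem=4
  elem=5
  elem=6
  elem=7
  elem=8
  elem=9
  elem=10
  ans=[0, 4, 8]

Final answer: [0, 4, 8]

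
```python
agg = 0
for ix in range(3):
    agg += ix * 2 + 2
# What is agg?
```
Trace:
  agg=0
  agg=2, ix=0
  agg=6, ix=1
  agg=12, ix=2

Final answer: 12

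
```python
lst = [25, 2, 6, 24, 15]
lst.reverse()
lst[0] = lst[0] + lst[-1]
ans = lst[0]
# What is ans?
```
Trace:
  lst=[25, 2, 6, 24, 15]
  lst=[15, 24, 6, 2, 25]
  lst=[40, 24, 6, 2, 25]
  lst=[40, 24, 6, 2, 25], ans=40

Final answer: 40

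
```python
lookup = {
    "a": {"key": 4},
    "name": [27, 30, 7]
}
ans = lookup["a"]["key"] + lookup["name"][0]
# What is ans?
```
Trace:
  lookup={'a': {'key': 4}, 'name': [27, 30, 7]}
  lookup={'a': {'key': 4}, 'name': [27, 30, 7]}, ans=31

Final answer: 31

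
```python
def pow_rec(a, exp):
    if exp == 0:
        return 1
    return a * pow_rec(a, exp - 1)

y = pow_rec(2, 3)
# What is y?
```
Call trace:
pow_rec(a=2, exp=3)
  pow_rec(a=2, exp=2)
    pow_rec(a=2, exp=1)
      pow_rec(a=2, exp=0)
      -> return 1
    -> return 2
  -> return 4
-> return 8

Final answer: 8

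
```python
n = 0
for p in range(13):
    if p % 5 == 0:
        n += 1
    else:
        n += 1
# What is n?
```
Trace:
  n=0
  n=1, p=0
  n=2, p=1
  n=3, p=2
  n=4, p=3
  n=5, p=4
  n=6, p=5
  n=7, p=6
  n=8, p=7
  n=9, p=8
  n=10, p=9
  n=11, p=10
  n=12, p=11
  n=13, p=12

Final answer: 13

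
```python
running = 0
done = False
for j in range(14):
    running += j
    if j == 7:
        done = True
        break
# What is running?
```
Trace:
  running=0
  running=0, done=False
  running=0, done=False, j=0
  running=1, done=False, j=1
  running=3, done=False, j=2
  running=6, done=False, j=3
  running=10, done=False, j=4
  running=15, done=False, j=5
  running=21, done=False, j=6
  running=28, done=True, j=7

Final answer: 28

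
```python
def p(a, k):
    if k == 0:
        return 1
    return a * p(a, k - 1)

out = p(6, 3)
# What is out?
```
Call trace:
p(a=6, k=3)
  p(a=6, k=2)
    p(a=6, k=1)
      p(a=6, k=0)
      -> return 1
    -> return 6
  -> return 36
-> return 216

Final answer: 216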